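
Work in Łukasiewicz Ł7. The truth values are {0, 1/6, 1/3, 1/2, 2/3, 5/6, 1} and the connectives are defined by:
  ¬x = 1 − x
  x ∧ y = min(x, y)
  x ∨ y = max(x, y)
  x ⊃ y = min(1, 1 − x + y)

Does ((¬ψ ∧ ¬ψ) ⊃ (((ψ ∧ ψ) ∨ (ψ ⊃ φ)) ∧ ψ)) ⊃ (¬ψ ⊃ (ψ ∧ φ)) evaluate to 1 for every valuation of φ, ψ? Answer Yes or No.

No

Counterexample: take φ = 0, ψ = 1/6.
¬ψ = ¬1/6 = 5/6
¬ψ = ¬1/6 = 5/6
¬ψ ∧ ¬ψ = 5/6 ∧ 5/6 = 5/6
ψ ∧ ψ = 1/6 ∧ 1/6 = 1/6
ψ ⊃ φ = 1/6 ⊃ 0 = 5/6
(ψ ∧ ψ) ∨ (ψ ⊃ φ) = 1/6 ∨ 5/6 = 5/6
((ψ ∧ ψ) ∨ (ψ ⊃ φ)) ∧ ψ = 5/6 ∧ 1/6 = 1/6
(¬ψ ∧ ¬ψ) ⊃ (((ψ ∧ ψ) ∨ (ψ ⊃ φ)) ∧ ψ) = 5/6 ⊃ 1/6 = 1/3
¬ψ = ¬1/6 = 5/6
ψ ∧ φ = 1/6 ∧ 0 = 0
¬ψ ⊃ (ψ ∧ φ) = 5/6 ⊃ 0 = 1/6
((¬ψ ∧ ¬ψ) ⊃ (((ψ ∧ ψ) ∨ (ψ ⊃ φ)) ∧ ψ)) ⊃ (¬ψ ⊃ (ψ ∧ φ)) = 1/3 ⊃ 1/6 = 5/6
This gives 5/6 ≠ 1.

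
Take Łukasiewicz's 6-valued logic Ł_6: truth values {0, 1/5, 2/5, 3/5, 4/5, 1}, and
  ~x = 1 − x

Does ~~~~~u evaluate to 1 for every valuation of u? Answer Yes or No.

Counterexample: take u = 1/5.
~u = ~1/5 = 4/5
~~u = ~4/5 = 1/5
~~~u = ~1/5 = 4/5
~~~~u = ~4/5 = 1/5
~~~~~u = ~1/5 = 4/5
This gives 4/5 ≠ 1.

No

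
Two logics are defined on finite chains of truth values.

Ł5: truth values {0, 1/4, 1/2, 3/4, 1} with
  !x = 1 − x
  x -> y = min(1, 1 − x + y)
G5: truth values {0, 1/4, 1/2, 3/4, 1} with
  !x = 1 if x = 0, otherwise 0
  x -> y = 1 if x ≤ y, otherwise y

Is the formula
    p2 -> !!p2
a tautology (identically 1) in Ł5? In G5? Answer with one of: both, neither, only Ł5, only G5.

both

In Ł5: every assignment gives 1 — tautology.
In G5: every assignment gives 1 — tautology.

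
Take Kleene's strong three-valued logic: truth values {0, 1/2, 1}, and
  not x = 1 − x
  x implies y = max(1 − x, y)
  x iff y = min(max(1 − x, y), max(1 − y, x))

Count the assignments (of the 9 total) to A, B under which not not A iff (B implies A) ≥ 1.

4

A = 0, B = 0 ↦ 0  <
A = 0, B = 1/2 ↦ 1/2  <
A = 0, B = 1 ↦ 1  ≥
A = 1/2, B = 0 ↦ 1/2  <
A = 1/2, B = 1/2 ↦ 1/2  <
A = 1/2, B = 1 ↦ 1/2  <
A = 1, B = 0 ↦ 1  ≥
A = 1, B = 1/2 ↦ 1  ≥
A = 1, B = 1 ↦ 1  ≥
So 4 of the 9 assignments meet the threshold.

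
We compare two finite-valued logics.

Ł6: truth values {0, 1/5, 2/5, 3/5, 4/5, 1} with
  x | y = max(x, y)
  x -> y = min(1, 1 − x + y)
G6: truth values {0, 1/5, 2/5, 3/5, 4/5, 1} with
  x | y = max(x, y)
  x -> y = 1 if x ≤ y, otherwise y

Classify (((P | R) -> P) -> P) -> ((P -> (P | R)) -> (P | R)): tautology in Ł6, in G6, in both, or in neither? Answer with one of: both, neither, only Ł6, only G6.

only Ł6

In Ł6: every assignment gives 1 — tautology.
In G6: at P = 0, R = 1/5 the value is 1/5 — not a tautology.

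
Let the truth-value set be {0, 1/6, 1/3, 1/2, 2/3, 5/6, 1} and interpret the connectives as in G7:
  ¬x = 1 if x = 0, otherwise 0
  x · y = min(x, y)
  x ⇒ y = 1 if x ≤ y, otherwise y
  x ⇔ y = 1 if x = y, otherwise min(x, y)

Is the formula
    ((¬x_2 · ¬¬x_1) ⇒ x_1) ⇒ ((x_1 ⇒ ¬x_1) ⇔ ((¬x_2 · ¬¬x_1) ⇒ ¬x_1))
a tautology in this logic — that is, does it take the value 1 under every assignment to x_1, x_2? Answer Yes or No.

Counterexample: take x_1 = 1/6, x_2 = 1/6.
¬x_2 = ¬1/6 = 0
¬x_1 = ¬1/6 = 0
¬¬x_1 = ¬0 = 1
¬x_2 · ¬¬x_1 = 0 · 1 = 0
(¬x_2 · ¬¬x_1) ⇒ x_1 = 0 ⇒ 1/6 = 1
¬x_1 = ¬1/6 = 0
x_1 ⇒ ¬x_1 = 1/6 ⇒ 0 = 0
¬x_2 = ¬1/6 = 0
¬x_1 = ¬1/6 = 0
¬¬x_1 = ¬0 = 1
¬x_2 · ¬¬x_1 = 0 · 1 = 0
(¬x_2 · ¬¬x_1) ⇒ ¬x_1 = 0 ⇒ 0 = 1
(x_1 ⇒ ¬x_1) ⇔ ((¬x_2 · ¬¬x_1) ⇒ ¬x_1) = 0 ⇔ 1 = 0
((¬x_2 · ¬¬x_1) ⇒ x_1) ⇒ ((x_1 ⇒ ¬x_1) ⇔ ((¬x_2 · ¬¬x_1) ⇒ ¬x_1)) = 1 ⇒ 0 = 0
This gives 0 ≠ 1.

No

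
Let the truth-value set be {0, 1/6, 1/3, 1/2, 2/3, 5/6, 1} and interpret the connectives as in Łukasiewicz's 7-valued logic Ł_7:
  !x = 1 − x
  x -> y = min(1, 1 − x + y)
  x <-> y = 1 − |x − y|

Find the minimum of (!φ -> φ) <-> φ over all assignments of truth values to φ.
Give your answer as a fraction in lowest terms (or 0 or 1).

1/2

Take φ = 1/2:
!φ = !1/2 = 1/2
!φ -> φ = 1/2 -> 1/2 = 1
(!φ -> φ) <-> φ = 1 <-> 1/2 = 1/2
No assignment yields a value below 1/2, so this is the minimum.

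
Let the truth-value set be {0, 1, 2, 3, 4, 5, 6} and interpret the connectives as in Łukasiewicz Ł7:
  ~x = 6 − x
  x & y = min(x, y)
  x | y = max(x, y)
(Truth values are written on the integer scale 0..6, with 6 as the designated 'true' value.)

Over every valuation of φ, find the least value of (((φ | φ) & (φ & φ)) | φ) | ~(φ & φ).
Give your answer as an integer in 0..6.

Take φ = 3:
φ | φ = 3 | 3 = 3
φ & φ = 3 & 3 = 3
(φ | φ) & (φ & φ) = 3 & 3 = 3
((φ | φ) & (φ & φ)) | φ = 3 | 3 = 3
φ & φ = 3 & 3 = 3
~(φ & φ) = ~3 = 3
(((φ | φ) & (φ & φ)) | φ) | ~(φ & φ) = 3 | 3 = 3
No assignment yields a value below 3, so this is the minimum.

3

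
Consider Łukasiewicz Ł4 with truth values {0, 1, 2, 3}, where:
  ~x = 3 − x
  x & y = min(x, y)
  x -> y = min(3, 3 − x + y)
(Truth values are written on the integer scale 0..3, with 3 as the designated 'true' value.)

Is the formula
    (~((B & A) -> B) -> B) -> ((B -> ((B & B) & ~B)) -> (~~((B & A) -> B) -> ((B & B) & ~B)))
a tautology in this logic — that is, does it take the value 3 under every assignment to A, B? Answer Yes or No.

Counterexample: take A = 0, B = 0.
B & A = 0 & 0 = 0
(B & A) -> B = 0 -> 0 = 3
~((B & A) -> B) = ~3 = 0
~((B & A) -> B) -> B = 0 -> 0 = 3
B & B = 0 & 0 = 0
~B = ~0 = 3
(B & B) & ~B = 0 & 3 = 0
B -> ((B & B) & ~B) = 0 -> 0 = 3
B & A = 0 & 0 = 0
(B & A) -> B = 0 -> 0 = 3
~((B & A) -> B) = ~3 = 0
~~((B & A) -> B) = ~0 = 3
B & B = 0 & 0 = 0
~B = ~0 = 3
(B & B) & ~B = 0 & 3 = 0
~~((B & A) -> B) -> ((B & B) & ~B) = 3 -> 0 = 0
(B -> ((B & B) & ~B)) -> (~~((B & A) -> B) -> ((B & B) & ~B)) = 3 -> 0 = 0
(~((B & A) -> B) -> B) -> ((B -> ((B & B) & ~B)) -> (~~((B & A) -> B) -> ((B & B) & ~B))) = 3 -> 0 = 0
This gives 0 ≠ 3.

No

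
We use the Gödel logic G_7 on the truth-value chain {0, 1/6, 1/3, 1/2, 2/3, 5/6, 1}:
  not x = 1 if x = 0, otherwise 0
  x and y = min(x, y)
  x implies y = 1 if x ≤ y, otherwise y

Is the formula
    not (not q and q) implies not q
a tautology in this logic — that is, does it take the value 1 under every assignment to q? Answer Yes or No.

No

Counterexample: take q = 1/6.
not q = not 1/6 = 0
not q and q = 0 and 1/6 = 0
not (not q and q) = not 0 = 1
not (not q and q) implies not q = 1 implies 0 = 0
This gives 0 ≠ 1.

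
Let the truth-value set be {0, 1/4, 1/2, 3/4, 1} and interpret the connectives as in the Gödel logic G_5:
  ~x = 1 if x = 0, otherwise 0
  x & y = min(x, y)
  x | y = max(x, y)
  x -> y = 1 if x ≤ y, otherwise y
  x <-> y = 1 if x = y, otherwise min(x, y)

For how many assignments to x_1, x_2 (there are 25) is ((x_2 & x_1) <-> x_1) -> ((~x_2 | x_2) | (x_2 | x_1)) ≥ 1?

value 1: 16 assignments (counts)
value 3/4: 4 assignments
value 1/2: 3 assignments
value 1/4: 2 assignments
So 16 of the 25 assignments meet the threshold.

16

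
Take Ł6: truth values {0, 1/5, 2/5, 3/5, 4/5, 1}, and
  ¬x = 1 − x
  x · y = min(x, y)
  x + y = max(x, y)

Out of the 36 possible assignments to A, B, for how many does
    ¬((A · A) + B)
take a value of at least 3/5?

9

value 1: 1 assignment (counts)
value 4/5: 3 assignments (counts)
value 3/5: 5 assignments (counts)
value 2/5: 7 assignments
value 1/5: 9 assignments
value 0: 11 assignments
So 9 of the 36 assignments meet the threshold.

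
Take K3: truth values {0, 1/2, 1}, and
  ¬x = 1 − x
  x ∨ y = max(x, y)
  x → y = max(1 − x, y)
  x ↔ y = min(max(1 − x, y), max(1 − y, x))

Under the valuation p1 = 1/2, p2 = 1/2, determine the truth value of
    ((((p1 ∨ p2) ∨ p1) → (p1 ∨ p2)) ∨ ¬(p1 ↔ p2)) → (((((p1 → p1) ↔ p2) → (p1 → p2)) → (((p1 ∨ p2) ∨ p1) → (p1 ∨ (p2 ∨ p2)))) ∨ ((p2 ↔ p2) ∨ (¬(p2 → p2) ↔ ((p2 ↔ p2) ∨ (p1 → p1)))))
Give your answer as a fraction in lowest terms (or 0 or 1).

p1 ∨ p2 = 1/2 ∨ 1/2 = 1/2
(p1 ∨ p2) ∨ p1 = 1/2 ∨ 1/2 = 1/2
p1 ∨ p2 = 1/2 ∨ 1/2 = 1/2
((p1 ∨ p2) ∨ p1) → (p1 ∨ p2) = 1/2 → 1/2 = 1/2
p1 ↔ p2 = 1/2 ↔ 1/2 = 1/2
¬(p1 ↔ p2) = ¬1/2 = 1/2
(((p1 ∨ p2) ∨ p1) → (p1 ∨ p2)) ∨ ¬(p1 ↔ p2) = 1/2 ∨ 1/2 = 1/2
p1 → p1 = 1/2 → 1/2 = 1/2
(p1 → p1) ↔ p2 = 1/2 ↔ 1/2 = 1/2
p1 → p2 = 1/2 → 1/2 = 1/2
((p1 → p1) ↔ p2) → (p1 → p2) = 1/2 → 1/2 = 1/2
p1 ∨ p2 = 1/2 ∨ 1/2 = 1/2
(p1 ∨ p2) ∨ p1 = 1/2 ∨ 1/2 = 1/2
p2 ∨ p2 = 1/2 ∨ 1/2 = 1/2
p1 ∨ (p2 ∨ p2) = 1/2 ∨ 1/2 = 1/2
((p1 ∨ p2) ∨ p1) → (p1 ∨ (p2 ∨ p2)) = 1/2 → 1/2 = 1/2
(((p1 → p1) ↔ p2) → (p1 → p2)) → (((p1 ∨ p2) ∨ p1) → (p1 ∨ (p2 ∨ p2))) = 1/2 → 1/2 = 1/2
p2 ↔ p2 = 1/2 ↔ 1/2 = 1/2
p2 → p2 = 1/2 → 1/2 = 1/2
¬(p2 → p2) = ¬1/2 = 1/2
p2 ↔ p2 = 1/2 ↔ 1/2 = 1/2
p1 → p1 = 1/2 → 1/2 = 1/2
(p2 ↔ p2) ∨ (p1 → p1) = 1/2 ∨ 1/2 = 1/2
¬(p2 → p2) ↔ ((p2 ↔ p2) ∨ (p1 → p1)) = 1/2 ↔ 1/2 = 1/2
(p2 ↔ p2) ∨ (¬(p2 → p2) ↔ ((p2 ↔ p2) ∨ (p1 → p1))) = 1/2 ∨ 1/2 = 1/2
((((p1 → p1) ↔ p2) → (p1 → p2)) → (((p1 ∨ p2) ∨ p1) → (p1 ∨ (p2 ∨ p2)))) ∨ ((p2 ↔ p2) ∨ (¬(p2 → p2) ↔ ((p2 ↔ p2) ∨ (p1 → p1)))) = 1/2 ∨ 1/2 = 1/2
((((p1 ∨ p2) ∨ p1) → (p1 ∨ p2)) ∨ ¬(p1 ↔ p2)) → (((((p1 → p1) ↔ p2) → (p1 → p2)) → (((p1 ∨ p2) ∨ p1) → (p1 ∨ (p2 ∨ p2)))) ∨ ((p2 ↔ p2) ∨ (¬(p2 → p2) ↔ ((p2 ↔ p2) ∨ (p1 → p1))))) = 1/2 → 1/2 = 1/2

1/2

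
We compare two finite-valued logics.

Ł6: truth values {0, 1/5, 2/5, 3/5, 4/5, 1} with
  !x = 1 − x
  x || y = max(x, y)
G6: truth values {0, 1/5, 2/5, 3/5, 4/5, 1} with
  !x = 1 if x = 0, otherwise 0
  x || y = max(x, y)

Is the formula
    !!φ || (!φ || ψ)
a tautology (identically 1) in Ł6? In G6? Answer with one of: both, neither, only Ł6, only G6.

only G6

In Ł6: at φ = 1/5, ψ = 0 the value is 4/5 — not a tautology.
In G6: every assignment gives 1 — tautology.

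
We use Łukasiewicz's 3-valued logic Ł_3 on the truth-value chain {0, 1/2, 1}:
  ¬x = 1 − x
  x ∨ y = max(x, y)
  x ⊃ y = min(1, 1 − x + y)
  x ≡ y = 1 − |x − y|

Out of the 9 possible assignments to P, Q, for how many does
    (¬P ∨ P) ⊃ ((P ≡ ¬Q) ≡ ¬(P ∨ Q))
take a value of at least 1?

P = 0, Q = 0 ↦ 0  <
P = 0, Q = 1/2 ↦ 1  ≥
P = 0, Q = 1 ↦ 0  <
P = 1/2, Q = 0 ↦ 1  ≥
P = 1/2, Q = 1/2 ↦ 1  ≥
P = 1/2, Q = 1 ↦ 1  ≥
P = 1, Q = 0 ↦ 0  <
P = 1, Q = 1/2 ↦ 1/2  <
P = 1, Q = 1 ↦ 1  ≥
So 5 of the 9 assignments meet the threshold.

5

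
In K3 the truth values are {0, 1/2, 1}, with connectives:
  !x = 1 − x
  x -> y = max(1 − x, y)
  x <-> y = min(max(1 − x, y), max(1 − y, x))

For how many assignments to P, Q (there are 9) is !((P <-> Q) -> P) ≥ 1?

P = 0, Q = 0 ↦ 1  ≥
P = 0, Q = 1/2 ↦ 1/2  <
P = 0, Q = 1 ↦ 0  <
P = 1/2, Q = 0 ↦ 1/2  <
P = 1/2, Q = 1/2 ↦ 1/2  <
P = 1/2, Q = 1 ↦ 1/2  <
P = 1, Q = 0 ↦ 0  <
P = 1, Q = 1/2 ↦ 0  <
P = 1, Q = 1 ↦ 0  <
So 1 of the 9 assignments meets the threshold.

1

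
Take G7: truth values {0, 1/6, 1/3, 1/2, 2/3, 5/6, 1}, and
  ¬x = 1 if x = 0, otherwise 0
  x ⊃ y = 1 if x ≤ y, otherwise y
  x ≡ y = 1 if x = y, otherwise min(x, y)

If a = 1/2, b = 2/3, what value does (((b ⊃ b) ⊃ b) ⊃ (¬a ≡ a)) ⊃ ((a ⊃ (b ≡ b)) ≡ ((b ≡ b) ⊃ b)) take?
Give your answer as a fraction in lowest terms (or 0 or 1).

b ⊃ b = 2/3 ⊃ 2/3 = 1
(b ⊃ b) ⊃ b = 1 ⊃ 2/3 = 2/3
¬a = ¬1/2 = 0
¬a ≡ a = 0 ≡ 1/2 = 0
((b ⊃ b) ⊃ b) ⊃ (¬a ≡ a) = 2/3 ⊃ 0 = 0
b ≡ b = 2/3 ≡ 2/3 = 1
a ⊃ (b ≡ b) = 1/2 ⊃ 1 = 1
b ≡ b = 2/3 ≡ 2/3 = 1
(b ≡ b) ⊃ b = 1 ⊃ 2/3 = 2/3
(a ⊃ (b ≡ b)) ≡ ((b ≡ b) ⊃ b) = 1 ≡ 2/3 = 2/3
(((b ⊃ b) ⊃ b) ⊃ (¬a ≡ a)) ⊃ ((a ⊃ (b ≡ b)) ≡ ((b ≡ b) ⊃ b)) = 0 ⊃ 2/3 = 1

1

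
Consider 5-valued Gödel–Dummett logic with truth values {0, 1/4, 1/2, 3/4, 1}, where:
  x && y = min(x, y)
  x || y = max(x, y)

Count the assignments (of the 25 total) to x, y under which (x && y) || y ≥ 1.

5

value 1: 5 assignments (counts)
value 3/4: 5 assignments
value 1/2: 5 assignments
value 1/4: 5 assignments
value 0: 5 assignments
So 5 of the 25 assignments meet the threshold.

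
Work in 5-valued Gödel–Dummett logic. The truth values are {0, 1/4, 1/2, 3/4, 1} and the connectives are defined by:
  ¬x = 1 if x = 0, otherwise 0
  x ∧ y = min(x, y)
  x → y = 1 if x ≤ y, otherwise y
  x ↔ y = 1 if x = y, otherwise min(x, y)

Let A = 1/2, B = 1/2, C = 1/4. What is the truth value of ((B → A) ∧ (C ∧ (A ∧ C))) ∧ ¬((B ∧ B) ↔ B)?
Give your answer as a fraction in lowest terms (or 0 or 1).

B → A = 1/2 → 1/2 = 1
A ∧ C = 1/2 ∧ 1/4 = 1/4
C ∧ (A ∧ C) = 1/4 ∧ 1/4 = 1/4
(B → A) ∧ (C ∧ (A ∧ C)) = 1 ∧ 1/4 = 1/4
B ∧ B = 1/2 ∧ 1/2 = 1/2
(B ∧ B) ↔ B = 1/2 ↔ 1/2 = 1
¬((B ∧ B) ↔ B) = ¬1 = 0
((B → A) ∧ (C ∧ (A ∧ C))) ∧ ¬((B ∧ B) ↔ B) = 1/4 ∧ 0 = 0

0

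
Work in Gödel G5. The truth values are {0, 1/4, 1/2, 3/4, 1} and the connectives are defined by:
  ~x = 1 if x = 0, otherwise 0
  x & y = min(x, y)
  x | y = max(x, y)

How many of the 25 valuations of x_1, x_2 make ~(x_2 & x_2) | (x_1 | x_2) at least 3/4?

19

value 1: 13 assignments (counts)
value 3/4: 6 assignments (counts)
value 1/2: 4 assignments
value 1/4: 2 assignments
So 19 of the 25 assignments meet the threshold.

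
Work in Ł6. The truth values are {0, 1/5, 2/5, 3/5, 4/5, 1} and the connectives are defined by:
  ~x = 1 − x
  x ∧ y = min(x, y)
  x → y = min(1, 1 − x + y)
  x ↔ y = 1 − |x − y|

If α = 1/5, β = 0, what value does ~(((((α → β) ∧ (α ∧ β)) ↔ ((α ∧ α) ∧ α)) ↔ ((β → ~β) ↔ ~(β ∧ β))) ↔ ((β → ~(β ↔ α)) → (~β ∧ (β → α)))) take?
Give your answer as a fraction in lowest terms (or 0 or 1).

α → β = 1/5 → 0 = 4/5
α ∧ β = 1/5 ∧ 0 = 0
(α → β) ∧ (α ∧ β) = 4/5 ∧ 0 = 0
α ∧ α = 1/5 ∧ 1/5 = 1/5
(α ∧ α) ∧ α = 1/5 ∧ 1/5 = 1/5
((α → β) ∧ (α ∧ β)) ↔ ((α ∧ α) ∧ α) = 0 ↔ 1/5 = 4/5
~β = ~0 = 1
β → ~β = 0 → 1 = 1
β ∧ β = 0 ∧ 0 = 0
~(β ∧ β) = ~0 = 1
(β → ~β) ↔ ~(β ∧ β) = 1 ↔ 1 = 1
(((α → β) ∧ (α ∧ β)) ↔ ((α ∧ α) ∧ α)) ↔ ((β → ~β) ↔ ~(β ∧ β)) = 4/5 ↔ 1 = 4/5
β ↔ α = 0 ↔ 1/5 = 4/5
~(β ↔ α) = ~4/5 = 1/5
β → ~(β ↔ α) = 0 → 1/5 = 1
~β = ~0 = 1
β → α = 0 → 1/5 = 1
~β ∧ (β → α) = 1 ∧ 1 = 1
(β → ~(β ↔ α)) → (~β ∧ (β → α)) = 1 → 1 = 1
((((α → β) ∧ (α ∧ β)) ↔ ((α ∧ α) ∧ α)) ↔ ((β → ~β) ↔ ~(β ∧ β))) ↔ ((β → ~(β ↔ α)) → (~β ∧ (β → α))) = 4/5 ↔ 1 = 4/5
~(((((α → β) ∧ (α ∧ β)) ↔ ((α ∧ α) ∧ α)) ↔ ((β → ~β) ↔ ~(β ∧ β))) ↔ ((β → ~(β ↔ α)) → (~β ∧ (β → α)))) = ~4/5 = 1/5

1/5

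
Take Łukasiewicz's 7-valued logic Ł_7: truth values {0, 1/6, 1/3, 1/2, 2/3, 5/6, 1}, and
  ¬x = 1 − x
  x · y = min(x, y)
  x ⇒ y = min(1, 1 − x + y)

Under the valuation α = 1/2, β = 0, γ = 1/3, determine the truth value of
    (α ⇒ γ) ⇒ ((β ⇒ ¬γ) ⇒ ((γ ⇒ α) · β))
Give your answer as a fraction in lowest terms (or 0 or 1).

1/6

α ⇒ γ = 1/2 ⇒ 1/3 = 5/6
¬γ = ¬1/3 = 2/3
β ⇒ ¬γ = 0 ⇒ 2/3 = 1
γ ⇒ α = 1/3 ⇒ 1/2 = 1
(γ ⇒ α) · β = 1 · 0 = 0
(β ⇒ ¬γ) ⇒ ((γ ⇒ α) · β) = 1 ⇒ 0 = 0
(α ⇒ γ) ⇒ ((β ⇒ ¬γ) ⇒ ((γ ⇒ α) · β)) = 5/6 ⇒ 0 = 1/6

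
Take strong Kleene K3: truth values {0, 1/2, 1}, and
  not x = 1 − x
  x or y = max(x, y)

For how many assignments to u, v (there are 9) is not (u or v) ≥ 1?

1

u = 0, v = 0 ↦ 1  ≥
u = 0, v = 1/2 ↦ 1/2  <
u = 0, v = 1 ↦ 0  <
u = 1/2, v = 0 ↦ 1/2  <
u = 1/2, v = 1/2 ↦ 1/2  <
u = 1/2, v = 1 ↦ 0  <
u = 1, v = 0 ↦ 0  <
u = 1, v = 1/2 ↦ 0  <
u = 1, v = 1 ↦ 0  <
So 1 of the 9 assignments meets the threshold.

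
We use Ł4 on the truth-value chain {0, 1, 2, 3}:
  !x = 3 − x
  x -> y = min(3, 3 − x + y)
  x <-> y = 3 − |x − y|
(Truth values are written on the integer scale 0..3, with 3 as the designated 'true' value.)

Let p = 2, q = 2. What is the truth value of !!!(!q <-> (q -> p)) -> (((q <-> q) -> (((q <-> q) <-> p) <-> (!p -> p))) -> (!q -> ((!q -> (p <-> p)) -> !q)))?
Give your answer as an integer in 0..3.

!q = !2 = 1
q -> p = 2 -> 2 = 3
!q <-> (q -> p) = 1 <-> 3 = 1
!(!q <-> (q -> p)) = !1 = 2
!!(!q <-> (q -> p)) = !2 = 1
!!!(!q <-> (q -> p)) = !1 = 2
q <-> q = 2 <-> 2 = 3
q <-> q = 2 <-> 2 = 3
(q <-> q) <-> p = 3 <-> 2 = 2
!p = !2 = 1
!p -> p = 1 -> 2 = 3
((q <-> q) <-> p) <-> (!p -> p) = 2 <-> 3 = 2
(q <-> q) -> (((q <-> q) <-> p) <-> (!p -> p)) = 3 -> 2 = 2
!q = !2 = 1
!q = !2 = 1
p <-> p = 2 <-> 2 = 3
!q -> (p <-> p) = 1 -> 3 = 3
!q = !2 = 1
(!q -> (p <-> p)) -> !q = 3 -> 1 = 1
!q -> ((!q -> (p <-> p)) -> !q) = 1 -> 1 = 3
((q <-> q) -> (((q <-> q) <-> p) <-> (!p -> p))) -> (!q -> ((!q -> (p <-> p)) -> !q)) = 2 -> 3 = 3
!!!(!q <-> (q -> p)) -> (((q <-> q) -> (((q <-> q) <-> p) <-> (!p -> p))) -> (!q -> ((!q -> (p <-> p)) -> !q))) = 2 -> 3 = 3

3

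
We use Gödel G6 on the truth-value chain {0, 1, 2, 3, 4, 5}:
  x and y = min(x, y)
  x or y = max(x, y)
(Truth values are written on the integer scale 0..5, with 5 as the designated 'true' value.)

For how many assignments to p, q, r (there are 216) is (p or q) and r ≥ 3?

81

value 5: 11 assignments (counts)
value 4: 29 assignments (counts)
value 3: 41 assignments (counts)
value 2: 47 assignments
value 1: 47 assignments
value 0: 41 assignments
So 81 of the 216 assignments meet the threshold.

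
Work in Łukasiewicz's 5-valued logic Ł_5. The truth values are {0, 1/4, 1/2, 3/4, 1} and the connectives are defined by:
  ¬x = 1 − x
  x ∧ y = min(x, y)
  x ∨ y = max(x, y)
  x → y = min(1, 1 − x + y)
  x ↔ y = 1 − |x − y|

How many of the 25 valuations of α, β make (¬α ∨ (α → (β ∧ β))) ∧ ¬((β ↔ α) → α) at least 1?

value 1: 1 assignment (counts)
value 3/4: 2 assignments
value 1/2: 4 assignments
value 1/4: 5 assignments
value 0: 13 assignments
So 1 of the 25 assignments meets the threshold.

1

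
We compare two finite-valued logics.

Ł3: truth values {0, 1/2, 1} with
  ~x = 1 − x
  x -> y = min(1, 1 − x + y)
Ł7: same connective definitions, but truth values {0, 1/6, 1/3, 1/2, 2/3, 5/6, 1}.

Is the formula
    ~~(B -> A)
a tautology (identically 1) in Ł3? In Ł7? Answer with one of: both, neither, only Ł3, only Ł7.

In Ł3: at A = 0, B = 1/2 the value is 1/2 — not a tautology.
In Ł7: at A = 0, B = 1/6 the value is 5/6 — not a tautology.

neither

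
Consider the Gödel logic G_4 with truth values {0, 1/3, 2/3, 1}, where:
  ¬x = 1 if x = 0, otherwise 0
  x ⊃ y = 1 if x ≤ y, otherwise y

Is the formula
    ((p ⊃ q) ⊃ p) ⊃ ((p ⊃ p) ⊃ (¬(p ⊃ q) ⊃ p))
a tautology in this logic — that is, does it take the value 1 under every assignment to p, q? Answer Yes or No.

Counterexample: take p = 1/3, q = 0.
p ⊃ q = 1/3 ⊃ 0 = 0
(p ⊃ q) ⊃ p = 0 ⊃ 1/3 = 1
p ⊃ p = 1/3 ⊃ 1/3 = 1
p ⊃ q = 1/3 ⊃ 0 = 0
¬(p ⊃ q) = ¬0 = 1
¬(p ⊃ q) ⊃ p = 1 ⊃ 1/3 = 1/3
(p ⊃ p) ⊃ (¬(p ⊃ q) ⊃ p) = 1 ⊃ 1/3 = 1/3
((p ⊃ q) ⊃ p) ⊃ ((p ⊃ p) ⊃ (¬(p ⊃ q) ⊃ p)) = 1 ⊃ 1/3 = 1/3
This gives 1/3 ≠ 1.

No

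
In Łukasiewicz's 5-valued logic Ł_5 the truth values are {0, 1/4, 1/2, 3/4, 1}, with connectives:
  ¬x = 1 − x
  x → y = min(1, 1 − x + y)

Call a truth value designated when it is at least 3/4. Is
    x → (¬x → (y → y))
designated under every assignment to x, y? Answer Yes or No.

Yes

At x = 1/2, y = 1/4, for instance:
¬x = ¬1/2 = 1/2
y → y = 1/4 → 1/4 = 1
¬x → (y → y) = 1/2 → 1 = 1
x → (¬x → (y → y)) = 1/2 → 1 = 1
and checking the remaining 24 assignments likewise gives ≥ 3/4 in every case.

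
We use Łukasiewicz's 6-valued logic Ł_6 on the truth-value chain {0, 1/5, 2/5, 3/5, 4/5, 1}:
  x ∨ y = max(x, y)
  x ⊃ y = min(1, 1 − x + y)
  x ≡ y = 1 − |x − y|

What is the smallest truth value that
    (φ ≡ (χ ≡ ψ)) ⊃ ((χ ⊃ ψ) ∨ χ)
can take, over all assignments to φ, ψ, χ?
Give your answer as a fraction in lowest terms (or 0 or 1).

3/5

Take φ = 2/5, ψ = 0, χ = 3/5:
χ ≡ ψ = 3/5 ≡ 0 = 2/5
φ ≡ (χ ≡ ψ) = 2/5 ≡ 2/5 = 1
χ ⊃ ψ = 3/5 ⊃ 0 = 2/5
(χ ⊃ ψ) ∨ χ = 2/5 ∨ 3/5 = 3/5
(φ ≡ (χ ≡ ψ)) ⊃ ((χ ⊃ ψ) ∨ χ) = 1 ⊃ 3/5 = 3/5
No assignment yields a value below 3/5, so this is the minimum.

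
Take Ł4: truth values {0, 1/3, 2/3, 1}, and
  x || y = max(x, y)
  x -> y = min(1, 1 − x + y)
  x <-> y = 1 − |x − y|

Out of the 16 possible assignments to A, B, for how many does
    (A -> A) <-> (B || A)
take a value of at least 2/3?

A = 0, B = 0 ↦ 0  <
A = 0, B = 1/3 ↦ 1/3  <
A = 0, B = 2/3 ↦ 2/3  ≥
A = 0, B = 1 ↦ 1  ≥
A = 1/3, B = 0 ↦ 1/3  <
A = 1/3, B = 1/3 ↦ 1/3  <
A = 1/3, B = 2/3 ↦ 2/3  ≥
A = 1/3, B = 1 ↦ 1  ≥
A = 2/3, B = 0 ↦ 2/3  ≥
A = 2/3, B = 1/3 ↦ 2/3  ≥
A = 2/3, B = 2/3 ↦ 2/3  ≥
A = 2/3, B = 1 ↦ 1  ≥
A = 1, B = 0 ↦ 1  ≥
A = 1, B = 1/3 ↦ 1  ≥
A = 1, B = 2/3 ↦ 1  ≥
A = 1, B = 1 ↦ 1  ≥
So 12 of the 16 assignments meet the threshold.

12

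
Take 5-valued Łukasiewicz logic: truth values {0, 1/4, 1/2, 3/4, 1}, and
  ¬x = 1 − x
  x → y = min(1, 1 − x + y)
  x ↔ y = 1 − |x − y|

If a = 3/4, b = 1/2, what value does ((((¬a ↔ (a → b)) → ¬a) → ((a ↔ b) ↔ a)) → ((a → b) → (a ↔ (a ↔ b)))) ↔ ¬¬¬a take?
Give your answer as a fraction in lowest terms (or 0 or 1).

¬a = ¬3/4 = 1/4
a → b = 3/4 → 1/2 = 3/4
¬a ↔ (a → b) = 1/4 ↔ 3/4 = 1/2
¬a = ¬3/4 = 1/4
(¬a ↔ (a → b)) → ¬a = 1/2 → 1/4 = 3/4
a ↔ b = 3/4 ↔ 1/2 = 3/4
(a ↔ b) ↔ a = 3/4 ↔ 3/4 = 1
((¬a ↔ (a → b)) → ¬a) → ((a ↔ b) ↔ a) = 3/4 → 1 = 1
a → b = 3/4 → 1/2 = 3/4
a ↔ b = 3/4 ↔ 1/2 = 3/4
a ↔ (a ↔ b) = 3/4 ↔ 3/4 = 1
(a → b) → (a ↔ (a ↔ b)) = 3/4 → 1 = 1
(((¬a ↔ (a → b)) → ¬a) → ((a ↔ b) ↔ a)) → ((a → b) → (a ↔ (a ↔ b))) = 1 → 1 = 1
¬a = ¬3/4 = 1/4
¬¬a = ¬1/4 = 3/4
¬¬¬a = ¬3/4 = 1/4
((((¬a ↔ (a → b)) → ¬a) → ((a ↔ b) ↔ a)) → ((a → b) → (a ↔ (a ↔ b)))) ↔ ¬¬¬a = 1 ↔ 1/4 = 1/4

1/4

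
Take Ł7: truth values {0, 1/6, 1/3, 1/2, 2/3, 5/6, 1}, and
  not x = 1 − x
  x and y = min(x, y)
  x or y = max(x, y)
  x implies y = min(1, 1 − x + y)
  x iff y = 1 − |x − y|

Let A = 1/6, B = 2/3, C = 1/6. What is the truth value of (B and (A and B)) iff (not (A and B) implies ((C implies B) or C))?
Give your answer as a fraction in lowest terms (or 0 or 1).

1/6

A and B = 1/6 and 2/3 = 1/6
B and (A and B) = 2/3 and 1/6 = 1/6
A and B = 1/6 and 2/3 = 1/6
not (A and B) = not 1/6 = 5/6
C implies B = 1/6 implies 2/3 = 1
(C implies B) or C = 1 or 1/6 = 1
not (A and B) implies ((C implies B) or C) = 5/6 implies 1 = 1
(B and (A and B)) iff (not (A and B) implies ((C implies B) or C)) = 1/6 iff 1 = 1/6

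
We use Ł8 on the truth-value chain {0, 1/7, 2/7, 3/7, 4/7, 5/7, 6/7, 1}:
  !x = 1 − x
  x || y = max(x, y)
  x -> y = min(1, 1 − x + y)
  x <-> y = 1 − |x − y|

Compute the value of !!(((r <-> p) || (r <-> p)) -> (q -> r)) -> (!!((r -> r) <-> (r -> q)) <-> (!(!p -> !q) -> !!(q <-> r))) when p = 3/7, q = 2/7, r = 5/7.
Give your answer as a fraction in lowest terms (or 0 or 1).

r <-> p = 5/7 <-> 3/7 = 5/7
r <-> p = 5/7 <-> 3/7 = 5/7
(r <-> p) || (r <-> p) = 5/7 || 5/7 = 5/7
q -> r = 2/7 -> 5/7 = 1
((r <-> p) || (r <-> p)) -> (q -> r) = 5/7 -> 1 = 1
!(((r <-> p) || (r <-> p)) -> (q -> r)) = !1 = 0
!!(((r <-> p) || (r <-> p)) -> (q -> r)) = !0 = 1
r -> r = 5/7 -> 5/7 = 1
r -> q = 5/7 -> 2/7 = 4/7
(r -> r) <-> (r -> q) = 1 <-> 4/7 = 4/7
!((r -> r) <-> (r -> q)) = !4/7 = 3/7
!!((r -> r) <-> (r -> q)) = !3/7 = 4/7
!p = !3/7 = 4/7
!q = !2/7 = 5/7
!p -> !q = 4/7 -> 5/7 = 1
!(!p -> !q) = !1 = 0
q <-> r = 2/7 <-> 5/7 = 4/7
!(q <-> r) = !4/7 = 3/7
!!(q <-> r) = !3/7 = 4/7
!(!p -> !q) -> !!(q <-> r) = 0 -> 4/7 = 1
!!((r -> r) <-> (r -> q)) <-> (!(!p -> !q) -> !!(q <-> r)) = 4/7 <-> 1 = 4/7
!!(((r <-> p) || (r <-> p)) -> (q -> r)) -> (!!((r -> r) <-> (r -> q)) <-> (!(!p -> !q) -> !!(q <-> r))) = 1 -> 4/7 = 4/7

4/7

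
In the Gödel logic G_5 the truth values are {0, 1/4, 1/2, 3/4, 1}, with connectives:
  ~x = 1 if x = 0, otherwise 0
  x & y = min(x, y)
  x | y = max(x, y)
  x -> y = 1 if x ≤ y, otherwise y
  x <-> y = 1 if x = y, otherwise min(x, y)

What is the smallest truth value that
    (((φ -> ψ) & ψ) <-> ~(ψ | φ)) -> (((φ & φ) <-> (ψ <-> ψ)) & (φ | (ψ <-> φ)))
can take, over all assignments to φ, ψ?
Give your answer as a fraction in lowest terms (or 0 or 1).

1/4

Take φ = 1/4, ψ = 0:
φ -> ψ = 1/4 -> 0 = 0
(φ -> ψ) & ψ = 0 & 0 = 0
ψ | φ = 0 | 1/4 = 1/4
~(ψ | φ) = ~1/4 = 0
((φ -> ψ) & ψ) <-> ~(ψ | φ) = 0 <-> 0 = 1
φ & φ = 1/4 & 1/4 = 1/4
ψ <-> ψ = 0 <-> 0 = 1
(φ & φ) <-> (ψ <-> ψ) = 1/4 <-> 1 = 1/4
ψ <-> φ = 0 <-> 1/4 = 0
φ | (ψ <-> φ) = 1/4 | 0 = 1/4
((φ & φ) <-> (ψ <-> ψ)) & (φ | (ψ <-> φ)) = 1/4 & 1/4 = 1/4
(((φ -> ψ) & ψ) <-> ~(ψ | φ)) -> (((φ & φ) <-> (ψ <-> ψ)) & (φ | (ψ <-> φ))) = 1 -> 1/4 = 1/4
No assignment yields a value below 1/4, so this is the minimum.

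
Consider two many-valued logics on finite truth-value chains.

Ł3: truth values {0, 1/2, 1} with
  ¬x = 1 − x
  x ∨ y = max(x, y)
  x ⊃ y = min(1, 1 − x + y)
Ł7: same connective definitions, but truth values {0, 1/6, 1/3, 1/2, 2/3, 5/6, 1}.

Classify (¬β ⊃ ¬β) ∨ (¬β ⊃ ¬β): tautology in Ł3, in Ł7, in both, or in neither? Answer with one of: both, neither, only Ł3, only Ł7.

both

In Ł3: every assignment gives 1 — tautology.
In Ł7: every assignment gives 1 — tautology.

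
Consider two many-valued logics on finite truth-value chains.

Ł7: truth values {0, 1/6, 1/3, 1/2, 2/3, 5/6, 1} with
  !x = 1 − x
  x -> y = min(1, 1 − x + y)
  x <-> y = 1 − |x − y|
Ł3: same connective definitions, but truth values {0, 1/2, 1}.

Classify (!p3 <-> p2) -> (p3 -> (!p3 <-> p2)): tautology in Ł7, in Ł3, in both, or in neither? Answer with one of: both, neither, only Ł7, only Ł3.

In Ł7: every assignment gives 1 — tautology.
In Ł3: every assignment gives 1 — tautology.

both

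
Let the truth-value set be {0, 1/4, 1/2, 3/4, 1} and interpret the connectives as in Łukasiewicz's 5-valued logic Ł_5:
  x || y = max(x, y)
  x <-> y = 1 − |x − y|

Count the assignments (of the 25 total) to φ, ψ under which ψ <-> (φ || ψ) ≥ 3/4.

value 1: 15 assignments (counts)
value 3/4: 4 assignments (counts)
value 1/2: 3 assignments
value 1/4: 2 assignments
value 0: 1 assignment
So 19 of the 25 assignments meet the threshold.

19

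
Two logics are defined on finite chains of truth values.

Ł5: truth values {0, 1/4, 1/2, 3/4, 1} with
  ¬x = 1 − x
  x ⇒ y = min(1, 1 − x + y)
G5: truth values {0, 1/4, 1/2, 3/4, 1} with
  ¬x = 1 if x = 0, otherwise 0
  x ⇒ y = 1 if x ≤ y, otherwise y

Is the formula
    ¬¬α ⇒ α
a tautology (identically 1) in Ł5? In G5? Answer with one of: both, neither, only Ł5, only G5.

In Ł5: every assignment gives 1 — tautology.
In G5: at α = 1/4 the value is 1/4 — not a tautology.

only Ł5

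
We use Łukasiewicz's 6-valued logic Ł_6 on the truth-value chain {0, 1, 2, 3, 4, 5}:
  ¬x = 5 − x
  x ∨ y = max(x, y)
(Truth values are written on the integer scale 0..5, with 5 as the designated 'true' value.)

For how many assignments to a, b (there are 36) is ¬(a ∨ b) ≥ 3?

9

value 5: 1 assignment (counts)
value 4: 3 assignments (counts)
value 3: 5 assignments (counts)
value 2: 7 assignments
value 1: 9 assignments
value 0: 11 assignments
So 9 of the 36 assignments meet the threshold.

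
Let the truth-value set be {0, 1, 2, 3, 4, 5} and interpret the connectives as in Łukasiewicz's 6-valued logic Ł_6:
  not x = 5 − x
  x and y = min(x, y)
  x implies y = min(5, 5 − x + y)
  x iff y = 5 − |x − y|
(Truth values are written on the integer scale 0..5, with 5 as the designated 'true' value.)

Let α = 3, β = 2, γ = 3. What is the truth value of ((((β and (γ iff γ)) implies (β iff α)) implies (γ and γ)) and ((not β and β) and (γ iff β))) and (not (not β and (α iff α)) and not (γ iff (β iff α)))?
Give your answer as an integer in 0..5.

1

γ iff γ = 3 iff 3 = 5
β and (γ iff γ) = 2 and 5 = 2
β iff α = 2 iff 3 = 4
(β and (γ iff γ)) implies (β iff α) = 2 implies 4 = 5
γ and γ = 3 and 3 = 3
((β and (γ iff γ)) implies (β iff α)) implies (γ and γ) = 5 implies 3 = 3
not β = not 2 = 3
not β and β = 3 and 2 = 2
γ iff β = 3 iff 2 = 4
(not β and β) and (γ iff β) = 2 and 4 = 2
(((β and (γ iff γ)) implies (β iff α)) implies (γ and γ)) and ((not β and β) and (γ iff β)) = 3 and 2 = 2
not β = not 2 = 3
α iff α = 3 iff 3 = 5
not β and (α iff α) = 3 and 5 = 3
not (not β and (α iff α)) = not 3 = 2
β iff α = 2 iff 3 = 4
γ iff (β iff α) = 3 iff 4 = 4
not (γ iff (β iff α)) = not 4 = 1
not (not β and (α iff α)) and not (γ iff (β iff α)) = 2 and 1 = 1
((((β and (γ iff γ)) implies (β iff α)) implies (γ and γ)) and ((not β and β) and (γ iff β))) and (not (not β and (α iff α)) and not (γ iff (β iff α))) = 2 and 1 = 1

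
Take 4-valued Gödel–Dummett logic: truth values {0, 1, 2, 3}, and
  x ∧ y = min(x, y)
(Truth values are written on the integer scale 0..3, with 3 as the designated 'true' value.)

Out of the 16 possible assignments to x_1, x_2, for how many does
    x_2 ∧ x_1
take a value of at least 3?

1

x_1 = 0, x_2 = 0 ↦ 0  <
x_1 = 0, x_2 = 1 ↦ 0  <
x_1 = 0, x_2 = 2 ↦ 0  <
x_1 = 0, x_2 = 3 ↦ 0  <
x_1 = 1, x_2 = 0 ↦ 0  <
x_1 = 1, x_2 = 1 ↦ 1  <
x_1 = 1, x_2 = 2 ↦ 1  <
x_1 = 1, x_2 = 3 ↦ 1  <
x_1 = 2, x_2 = 0 ↦ 0  <
x_1 = 2, x_2 = 1 ↦ 1  <
x_1 = 2, x_2 = 2 ↦ 2  <
x_1 = 2, x_2 = 3 ↦ 2  <
x_1 = 3, x_2 = 0 ↦ 0  <
x_1 = 3, x_2 = 1 ↦ 1  <
x_1 = 3, x_2 = 2 ↦ 2  <
x_1 = 3, x_2 = 3 ↦ 3  ≥
So 1 of the 16 assignments meets the threshold.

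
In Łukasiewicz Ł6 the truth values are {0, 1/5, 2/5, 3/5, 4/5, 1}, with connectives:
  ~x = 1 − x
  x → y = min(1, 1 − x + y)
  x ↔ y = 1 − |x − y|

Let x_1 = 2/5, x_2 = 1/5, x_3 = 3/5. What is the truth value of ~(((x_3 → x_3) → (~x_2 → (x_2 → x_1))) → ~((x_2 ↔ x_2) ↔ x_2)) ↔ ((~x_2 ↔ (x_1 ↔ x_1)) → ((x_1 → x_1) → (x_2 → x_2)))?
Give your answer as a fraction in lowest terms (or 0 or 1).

1/5

x_3 → x_3 = 3/5 → 3/5 = 1
~x_2 = ~1/5 = 4/5
x_2 → x_1 = 1/5 → 2/5 = 1
~x_2 → (x_2 → x_1) = 4/5 → 1 = 1
(x_3 → x_3) → (~x_2 → (x_2 → x_1)) = 1 → 1 = 1
x_2 ↔ x_2 = 1/5 ↔ 1/5 = 1
(x_2 ↔ x_2) ↔ x_2 = 1 ↔ 1/5 = 1/5
~((x_2 ↔ x_2) ↔ x_2) = ~1/5 = 4/5
((x_3 → x_3) → (~x_2 → (x_2 → x_1))) → ~((x_2 ↔ x_2) ↔ x_2) = 1 → 4/5 = 4/5
~(((x_3 → x_3) → (~x_2 → (x_2 → x_1))) → ~((x_2 ↔ x_2) ↔ x_2)) = ~4/5 = 1/5
~x_2 = ~1/5 = 4/5
x_1 ↔ x_1 = 2/5 ↔ 2/5 = 1
~x_2 ↔ (x_1 ↔ x_1) = 4/5 ↔ 1 = 4/5
x_1 → x_1 = 2/5 → 2/5 = 1
x_2 → x_2 = 1/5 → 1/5 = 1
(x_1 → x_1) → (x_2 → x_2) = 1 → 1 = 1
(~x_2 ↔ (x_1 ↔ x_1)) → ((x_1 → x_1) → (x_2 → x_2)) = 4/5 → 1 = 1
~(((x_3 → x_3) → (~x_2 → (x_2 → x_1))) → ~((x_2 ↔ x_2) ↔ x_2)) ↔ ((~x_2 ↔ (x_1 ↔ x_1)) → ((x_1 → x_1) → (x_2 → x_2))) = 1/5 ↔ 1 = 1/5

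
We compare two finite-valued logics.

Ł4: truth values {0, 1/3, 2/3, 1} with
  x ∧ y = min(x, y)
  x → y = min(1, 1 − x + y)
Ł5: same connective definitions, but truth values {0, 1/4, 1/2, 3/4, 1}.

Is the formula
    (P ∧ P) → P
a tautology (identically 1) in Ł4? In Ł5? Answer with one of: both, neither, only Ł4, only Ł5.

In Ł4: every assignment gives 1 — tautology.
In Ł5: every assignment gives 1 — tautology.

both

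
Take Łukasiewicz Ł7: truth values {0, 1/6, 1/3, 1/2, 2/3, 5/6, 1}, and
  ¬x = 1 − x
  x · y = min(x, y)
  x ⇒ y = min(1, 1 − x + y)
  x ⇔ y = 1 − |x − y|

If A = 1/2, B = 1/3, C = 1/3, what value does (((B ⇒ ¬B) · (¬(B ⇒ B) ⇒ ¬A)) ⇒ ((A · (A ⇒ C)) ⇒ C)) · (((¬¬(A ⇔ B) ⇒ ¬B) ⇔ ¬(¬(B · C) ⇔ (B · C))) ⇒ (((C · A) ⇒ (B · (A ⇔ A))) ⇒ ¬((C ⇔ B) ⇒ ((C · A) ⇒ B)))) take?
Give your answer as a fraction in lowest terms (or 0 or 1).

1/2

¬B = ¬1/3 = 2/3
B ⇒ ¬B = 1/3 ⇒ 2/3 = 1
B ⇒ B = 1/3 ⇒ 1/3 = 1
¬(B ⇒ B) = ¬1 = 0
¬A = ¬1/2 = 1/2
¬(B ⇒ B) ⇒ ¬A = 0 ⇒ 1/2 = 1
(B ⇒ ¬B) · (¬(B ⇒ B) ⇒ ¬A) = 1 · 1 = 1
A ⇒ C = 1/2 ⇒ 1/3 = 5/6
A · (A ⇒ C) = 1/2 · 5/6 = 1/2
(A · (A ⇒ C)) ⇒ C = 1/2 ⇒ 1/3 = 5/6
((B ⇒ ¬B) · (¬(B ⇒ B) ⇒ ¬A)) ⇒ ((A · (A ⇒ C)) ⇒ C) = 1 ⇒ 5/6 = 5/6
A ⇔ B = 1/2 ⇔ 1/3 = 5/6
¬(A ⇔ B) = ¬5/6 = 1/6
¬¬(A ⇔ B) = ¬1/6 = 5/6
¬B = ¬1/3 = 2/3
¬¬(A ⇔ B) ⇒ ¬B = 5/6 ⇒ 2/3 = 5/6
B · C = 1/3 · 1/3 = 1/3
¬(B · C) = ¬1/3 = 2/3
B · C = 1/3 · 1/3 = 1/3
¬(B · C) ⇔ (B · C) = 2/3 ⇔ 1/3 = 2/3
¬(¬(B · C) ⇔ (B · C)) = ¬2/3 = 1/3
(¬¬(A ⇔ B) ⇒ ¬B) ⇔ ¬(¬(B · C) ⇔ (B · C)) = 5/6 ⇔ 1/3 = 1/2
C · A = 1/3 · 1/2 = 1/3
A ⇔ A = 1/2 ⇔ 1/2 = 1
B · (A ⇔ A) = 1/3 · 1 = 1/3
(C · A) ⇒ (B · (A ⇔ A)) = 1/3 ⇒ 1/3 = 1
C ⇔ B = 1/3 ⇔ 1/3 = 1
C · A = 1/3 · 1/2 = 1/3
(C · A) ⇒ B = 1/3 ⇒ 1/3 = 1
(C ⇔ B) ⇒ ((C · A) ⇒ B) = 1 ⇒ 1 = 1
¬((C ⇔ B) ⇒ ((C · A) ⇒ B)) = ¬1 = 0
((C · A) ⇒ (B · (A ⇔ A))) ⇒ ¬((C ⇔ B) ⇒ ((C · A) ⇒ B)) = 1 ⇒ 0 = 0
((¬¬(A ⇔ B) ⇒ ¬B) ⇔ ¬(¬(B · C) ⇔ (B · C))) ⇒ (((C · A) ⇒ (B · (A ⇔ A))) ⇒ ¬((C ⇔ B) ⇒ ((C · A) ⇒ B))) = 1/2 ⇒ 0 = 1/2
(((B ⇒ ¬B) · (¬(B ⇒ B) ⇒ ¬A)) ⇒ ((A · (A ⇒ C)) ⇒ C)) · (((¬¬(A ⇔ B) ⇒ ¬B) ⇔ ¬(¬(B · C) ⇔ (B · C))) ⇒ (((C · A) ⇒ (B · (A ⇔ A))) ⇒ ¬((C ⇔ B) ⇒ ((C · A) ⇒ B)))) = 5/6 · 1/2 = 1/2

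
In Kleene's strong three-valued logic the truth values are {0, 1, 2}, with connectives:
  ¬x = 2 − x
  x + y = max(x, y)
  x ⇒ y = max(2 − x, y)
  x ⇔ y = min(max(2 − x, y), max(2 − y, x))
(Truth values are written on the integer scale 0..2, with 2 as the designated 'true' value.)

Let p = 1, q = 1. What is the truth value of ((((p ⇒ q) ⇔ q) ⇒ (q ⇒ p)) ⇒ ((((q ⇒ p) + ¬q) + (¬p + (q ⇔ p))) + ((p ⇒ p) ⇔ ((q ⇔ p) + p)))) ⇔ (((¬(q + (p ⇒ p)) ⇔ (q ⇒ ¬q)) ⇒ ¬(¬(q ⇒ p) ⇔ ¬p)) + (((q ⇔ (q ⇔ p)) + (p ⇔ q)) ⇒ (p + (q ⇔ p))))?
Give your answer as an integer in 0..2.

p ⇒ q = 1 ⇒ 1 = 1
(p ⇒ q) ⇔ q = 1 ⇔ 1 = 1
q ⇒ p = 1 ⇒ 1 = 1
((p ⇒ q) ⇔ q) ⇒ (q ⇒ p) = 1 ⇒ 1 = 1
q ⇒ p = 1 ⇒ 1 = 1
¬q = ¬1 = 1
(q ⇒ p) + ¬q = 1 + 1 = 1
¬p = ¬1 = 1
q ⇔ p = 1 ⇔ 1 = 1
¬p + (q ⇔ p) = 1 + 1 = 1
((q ⇒ p) + ¬q) + (¬p + (q ⇔ p)) = 1 + 1 = 1
p ⇒ p = 1 ⇒ 1 = 1
q ⇔ p = 1 ⇔ 1 = 1
(q ⇔ p) + p = 1 + 1 = 1
(p ⇒ p) ⇔ ((q ⇔ p) + p) = 1 ⇔ 1 = 1
(((q ⇒ p) + ¬q) + (¬p + (q ⇔ p))) + ((p ⇒ p) ⇔ ((q ⇔ p) + p)) = 1 + 1 = 1
(((p ⇒ q) ⇔ q) ⇒ (q ⇒ p)) ⇒ ((((q ⇒ p) + ¬q) + (¬p + (q ⇔ p))) + ((p ⇒ p) ⇔ ((q ⇔ p) + p))) = 1 ⇒ 1 = 1
p ⇒ p = 1 ⇒ 1 = 1
q + (p ⇒ p) = 1 + 1 = 1
¬(q + (p ⇒ p)) = ¬1 = 1
¬q = ¬1 = 1
q ⇒ ¬q = 1 ⇒ 1 = 1
¬(q + (p ⇒ p)) ⇔ (q ⇒ ¬q) = 1 ⇔ 1 = 1
q ⇒ p = 1 ⇒ 1 = 1
¬(q ⇒ p) = ¬1 = 1
¬p = ¬1 = 1
¬(q ⇒ p) ⇔ ¬p = 1 ⇔ 1 = 1
¬(¬(q ⇒ p) ⇔ ¬p) = ¬1 = 1
(¬(q + (p ⇒ p)) ⇔ (q ⇒ ¬q)) ⇒ ¬(¬(q ⇒ p) ⇔ ¬p) = 1 ⇒ 1 = 1
q ⇔ p = 1 ⇔ 1 = 1
q ⇔ (q ⇔ p) = 1 ⇔ 1 = 1
p ⇔ q = 1 ⇔ 1 = 1
(q ⇔ (q ⇔ p)) + (p ⇔ q) = 1 + 1 = 1
q ⇔ p = 1 ⇔ 1 = 1
p + (q ⇔ p) = 1 + 1 = 1
((q ⇔ (q ⇔ p)) + (p ⇔ q)) ⇒ (p + (q ⇔ p)) = 1 ⇒ 1 = 1
((¬(q + (p ⇒ p)) ⇔ (q ⇒ ¬q)) ⇒ ¬(¬(q ⇒ p) ⇔ ¬p)) + (((q ⇔ (q ⇔ p)) + (p ⇔ q)) ⇒ (p + (q ⇔ p))) = 1 + 1 = 1
((((p ⇒ q) ⇔ q) ⇒ (q ⇒ p)) ⇒ ((((q ⇒ p) + ¬q) + (¬p + (q ⇔ p))) + ((p ⇒ p) ⇔ ((q ⇔ p) + p)))) ⇔ (((¬(q + (p ⇒ p)) ⇔ (q ⇒ ¬q)) ⇒ ¬(¬(q ⇒ p) ⇔ ¬p)) + (((q ⇔ (q ⇔ p)) + (p ⇔ q)) ⇒ (p + (q ⇔ p)))) = 1 ⇔ 1 = 1

1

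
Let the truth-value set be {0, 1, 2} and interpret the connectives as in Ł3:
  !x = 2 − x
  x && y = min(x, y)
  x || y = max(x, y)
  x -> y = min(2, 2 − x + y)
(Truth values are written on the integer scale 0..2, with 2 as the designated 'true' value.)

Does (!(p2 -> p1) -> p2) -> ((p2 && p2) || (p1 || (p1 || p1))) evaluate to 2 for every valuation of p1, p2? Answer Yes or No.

No

Counterexample: take p1 = 0, p2 = 0.
p2 -> p1 = 0 -> 0 = 2
!(p2 -> p1) = !2 = 0
!(p2 -> p1) -> p2 = 0 -> 0 = 2
p2 && p2 = 0 && 0 = 0
p1 || p1 = 0 || 0 = 0
p1 || (p1 || p1) = 0 || 0 = 0
(p2 && p2) || (p1 || (p1 || p1)) = 0 || 0 = 0
(!(p2 -> p1) -> p2) -> ((p2 && p2) || (p1 || (p1 || p1))) = 2 -> 0 = 0
This gives 0 ≠ 2.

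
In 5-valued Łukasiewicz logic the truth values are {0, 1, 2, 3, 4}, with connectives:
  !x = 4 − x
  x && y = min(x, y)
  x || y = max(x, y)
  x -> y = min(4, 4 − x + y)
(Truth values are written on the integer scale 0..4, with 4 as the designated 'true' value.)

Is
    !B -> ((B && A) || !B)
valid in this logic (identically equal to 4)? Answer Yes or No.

At A = 0, B = 3, for instance:
!B = !3 = 1
B && A = 3 && 0 = 0
(B && A) || !B = 0 || 1 = 1
!B -> ((B && A) || !B) = 1 -> 1 = 4
and checking the remaining 24 assignments likewise gives ≥ 4 in every case.

Yes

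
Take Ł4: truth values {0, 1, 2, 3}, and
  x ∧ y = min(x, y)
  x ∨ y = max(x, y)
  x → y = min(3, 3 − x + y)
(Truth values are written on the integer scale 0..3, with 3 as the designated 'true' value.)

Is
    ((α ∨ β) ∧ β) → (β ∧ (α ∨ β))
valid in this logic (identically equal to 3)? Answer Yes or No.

Yes

α = 0, β = 0 ↦ 3
α = 0, β = 1 ↦ 3
α = 0, β = 2 ↦ 3
α = 0, β = 3 ↦ 3
α = 1, β = 0 ↦ 3
α = 1, β = 1 ↦ 3
α = 1, β = 2 ↦ 3
α = 1, β = 3 ↦ 3
α = 2, β = 0 ↦ 3
α = 2, β = 1 ↦ 3
α = 2, β = 2 ↦ 3
α = 2, β = 3 ↦ 3
α = 3, β = 0 ↦ 3
α = 3, β = 1 ↦ 3
α = 3, β = 2 ↦ 3
α = 3, β = 3 ↦ 3
Every assignment gives a value ≥ 3.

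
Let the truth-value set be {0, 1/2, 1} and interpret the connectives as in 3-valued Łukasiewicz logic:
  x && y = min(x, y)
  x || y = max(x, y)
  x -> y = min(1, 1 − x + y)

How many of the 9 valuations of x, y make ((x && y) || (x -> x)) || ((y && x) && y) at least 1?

9

x = 0, y = 0 ↦ 1  ≥
x = 0, y = 1/2 ↦ 1  ≥
x = 0, y = 1 ↦ 1  ≥
x = 1/2, y = 0 ↦ 1  ≥
x = 1/2, y = 1/2 ↦ 1  ≥
x = 1/2, y = 1 ↦ 1  ≥
x = 1, y = 0 ↦ 1  ≥
x = 1, y = 1/2 ↦ 1  ≥
x = 1, y = 1 ↦ 1  ≥
So 9 of the 9 assignments meet the threshold.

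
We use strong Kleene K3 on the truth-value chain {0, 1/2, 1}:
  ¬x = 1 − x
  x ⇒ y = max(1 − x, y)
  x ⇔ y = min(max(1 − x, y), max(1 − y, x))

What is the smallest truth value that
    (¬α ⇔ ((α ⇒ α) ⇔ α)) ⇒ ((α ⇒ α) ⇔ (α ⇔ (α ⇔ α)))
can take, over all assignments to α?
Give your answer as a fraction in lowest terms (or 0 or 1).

1/2

Take α = 1/2:
¬α = ¬1/2 = 1/2
α ⇒ α = 1/2 ⇒ 1/2 = 1/2
(α ⇒ α) ⇔ α = 1/2 ⇔ 1/2 = 1/2
¬α ⇔ ((α ⇒ α) ⇔ α) = 1/2 ⇔ 1/2 = 1/2
α ⇒ α = 1/2 ⇒ 1/2 = 1/2
α ⇔ α = 1/2 ⇔ 1/2 = 1/2
α ⇔ (α ⇔ α) = 1/2 ⇔ 1/2 = 1/2
(α ⇒ α) ⇔ (α ⇔ (α ⇔ α)) = 1/2 ⇔ 1/2 = 1/2
(¬α ⇔ ((α ⇒ α) ⇔ α)) ⇒ ((α ⇒ α) ⇔ (α ⇔ (α ⇔ α))) = 1/2 ⇒ 1/2 = 1/2
No assignment yields a value below 1/2, so this is the minimum.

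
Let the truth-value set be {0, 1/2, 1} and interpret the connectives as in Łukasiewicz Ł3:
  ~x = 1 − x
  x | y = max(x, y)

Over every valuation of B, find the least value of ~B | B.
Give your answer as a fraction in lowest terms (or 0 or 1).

Take B = 1/2:
~B = ~1/2 = 1/2
~B | B = 1/2 | 1/2 = 1/2
No assignment yields a value below 1/2, so this is the minimum.

1/2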